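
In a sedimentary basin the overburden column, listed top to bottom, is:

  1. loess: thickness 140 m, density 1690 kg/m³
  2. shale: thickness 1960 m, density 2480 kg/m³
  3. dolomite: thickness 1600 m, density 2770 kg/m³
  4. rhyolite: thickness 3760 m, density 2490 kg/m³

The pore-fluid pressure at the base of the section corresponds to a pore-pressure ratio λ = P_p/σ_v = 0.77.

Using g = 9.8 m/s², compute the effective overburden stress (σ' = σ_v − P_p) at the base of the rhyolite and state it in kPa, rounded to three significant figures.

Overburden (lithostatic) stress σ_v:
loess: 1690 kg/m³ × 9.8 m/s² × 140 m = 2.319×10^6 Pa = 2.319 MPa
shale: 2480 kg/m³ × 9.8 m/s² × 1960 m = 4.764×10^7 Pa = 47.64 MPa
dolomite: 2770 kg/m³ × 9.8 m/s² × 1600 m = 4.343×10^7 Pa = 43.43 MPa
rhyolite: 2490 kg/m³ × 9.8 m/s² × 3760 m = 9.175×10^7 Pa = 91.75 MPa
Total = 2.319 + 47.64 + 43.43 + 91.75 = 185.14 MPa
Pore pressure P_p = λ·σ_v = 0.77 × 185.1 MPa = 142.6 MPa
Effective stress σ' = σ_v − P_p = 185.1 − 142.6 = 42.582 MPa = 42582 kPa

42600 kPa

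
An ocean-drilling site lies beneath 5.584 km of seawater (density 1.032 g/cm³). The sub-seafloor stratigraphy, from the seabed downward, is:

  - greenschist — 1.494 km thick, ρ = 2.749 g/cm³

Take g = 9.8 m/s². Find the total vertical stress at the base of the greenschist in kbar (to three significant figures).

0.967 kbar

seawater: 1032 kg/m³ × 9.8 m/s² × 5584 m = 5.647×10^7 Pa = 0.5647 kbar
greenschist: 2749 kg/m³ × 9.8 m/s² × 1494 m = 4.025×10^7 Pa = 0.4025 kbar
Total = 0.5647 + 0.4025 = 0.96723 kbar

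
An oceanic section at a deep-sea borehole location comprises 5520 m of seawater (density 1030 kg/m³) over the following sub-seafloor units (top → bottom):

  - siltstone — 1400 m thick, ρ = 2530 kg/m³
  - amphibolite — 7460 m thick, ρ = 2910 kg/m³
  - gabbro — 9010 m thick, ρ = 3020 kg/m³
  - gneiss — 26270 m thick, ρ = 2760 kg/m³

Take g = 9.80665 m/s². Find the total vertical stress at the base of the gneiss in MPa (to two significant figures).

seawater: 1030 kg/m³ × 9.80665 m/s² × 5520 m = 5.576×10^7 Pa = 55.76 MPa
siltstone: 2530 kg/m³ × 9.80665 m/s² × 1400 m = 3.474×10^7 Pa = 34.74 MPa
amphibolite: 2910 kg/m³ × 9.80665 m/s² × 7460 m = 2.129×10^8 Pa = 212.9 MPa
gabbro: 3020 kg/m³ × 9.80665 m/s² × 9010 m = 2.668×10^8 Pa = 266.8 MPa
gneiss: 2760 kg/m³ × 9.80665 m/s² × 26270 m = 7.110×10^8 Pa = 711.0 MPa
Total = 55.76 + 34.74 + 212.9 + 266.8 + 711.0 = 1281.3 MPa

1300 MPa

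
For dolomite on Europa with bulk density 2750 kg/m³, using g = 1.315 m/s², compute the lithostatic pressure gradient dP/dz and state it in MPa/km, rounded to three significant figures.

3.62 MPa/km

dP/dz = ρg = 2750 kg/m³ × 1.315 m/s² = 3616.2 Pa/m
= 3616.2 Pa/m × (1 MPa/km / 1000.0 Pa/m) = 3.6162 MPa/km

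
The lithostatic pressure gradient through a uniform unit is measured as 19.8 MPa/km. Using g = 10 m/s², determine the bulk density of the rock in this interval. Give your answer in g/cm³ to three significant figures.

1.98 g/cm³

ρ = (dP/dz)/g = 19.8 MPa/km / 10 m/s² = 19800 Pa/m / 10 m/s² = 1980.0 kg/m³
= 1.980 g/cm³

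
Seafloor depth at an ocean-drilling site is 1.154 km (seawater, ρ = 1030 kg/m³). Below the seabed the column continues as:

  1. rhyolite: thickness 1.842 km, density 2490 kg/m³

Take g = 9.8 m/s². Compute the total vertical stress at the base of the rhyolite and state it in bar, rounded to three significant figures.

seawater: 1030 kg/m³ × 9.8 m/s² × 1154 m = 1.165×10^7 Pa = 116.5 bar
rhyolite: 2490 kg/m³ × 9.8 m/s² × 1842 m = 4.495×10^7 Pa = 449.5 bar
Total = 116.5 + 449.5 = 565.97 bar

566 bar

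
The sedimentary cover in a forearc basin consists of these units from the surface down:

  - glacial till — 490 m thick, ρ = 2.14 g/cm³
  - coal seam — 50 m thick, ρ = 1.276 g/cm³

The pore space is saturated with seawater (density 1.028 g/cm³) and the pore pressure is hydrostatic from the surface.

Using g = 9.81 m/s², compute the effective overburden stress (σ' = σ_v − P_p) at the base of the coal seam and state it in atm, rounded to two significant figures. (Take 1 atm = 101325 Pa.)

54 atm

Overburden (lithostatic) stress σ_v:
glacial till: 2140 kg/m³ × 9.81 m/s² × 490 m = 1.029×10^7 Pa = 10.29 MPa
coal seam: 1276 kg/m³ × 9.81 m/s² × 50 m = 6.259×10^5 Pa = 0.6259 MPa
Total = 10.29 + 0.6259 = 10.913 MPa
Pore pressure P_p = 1028 kg/m³ × 9.81 m/s² × 540 m = 5.446×10^6 Pa = 5.446 MPa
Effective stress σ' = σ_v − P_p = 10.91 − 5.446 = 5.4669 MPa = 53.954 atm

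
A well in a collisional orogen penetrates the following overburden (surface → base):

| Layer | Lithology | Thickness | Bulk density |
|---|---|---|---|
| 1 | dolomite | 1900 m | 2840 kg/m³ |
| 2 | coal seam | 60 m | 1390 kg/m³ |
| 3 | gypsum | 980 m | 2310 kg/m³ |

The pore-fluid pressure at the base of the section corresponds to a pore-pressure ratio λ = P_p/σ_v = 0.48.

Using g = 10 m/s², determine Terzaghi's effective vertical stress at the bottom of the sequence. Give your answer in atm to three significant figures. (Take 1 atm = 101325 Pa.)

Overburden (lithostatic) stress σ_v:
dolomite: 2840 kg/m³ × 10 m/s² × 1900 m = 5.396×10^7 Pa = 53.96 MPa
coal seam: 1390 kg/m³ × 10 m/s² × 60 m = 8.340×10^5 Pa = 0.8340 MPa
gypsum: 2310 kg/m³ × 10 m/s² × 980 m = 2.264×10^7 Pa = 22.64 MPa
Total = 53.96 + 0.8340 + 22.64 = 77.432 MPa
Pore pressure P_p = λ·σ_v = 0.48 × 77.43 MPa = 37.17 MPa
Effective stress σ' = σ_v − P_p = 77.43 − 37.17 = 40.265 MPa = 397.38 atm

397 atm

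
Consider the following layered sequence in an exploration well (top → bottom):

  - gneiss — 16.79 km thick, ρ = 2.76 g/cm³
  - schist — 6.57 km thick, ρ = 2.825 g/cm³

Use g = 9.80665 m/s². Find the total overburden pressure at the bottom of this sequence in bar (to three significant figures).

gneiss: 2760 kg/m³ × 9.80665 m/s² × 16790 m = 4.544×10^8 Pa = 4544 bar
schist: 2825 kg/m³ × 9.80665 m/s² × 6570 m = 1.820×10^8 Pa = 1820 bar
Total = 4544 + 1820 = 6364.6 bar

6360 bar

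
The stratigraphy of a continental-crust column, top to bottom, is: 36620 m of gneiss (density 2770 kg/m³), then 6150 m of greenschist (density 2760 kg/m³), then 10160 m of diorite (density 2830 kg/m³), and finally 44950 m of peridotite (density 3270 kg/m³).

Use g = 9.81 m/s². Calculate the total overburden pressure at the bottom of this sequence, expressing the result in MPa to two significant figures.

gneiss: 2770 kg/m³ × 9.81 m/s² × 36620 m = 9.951×10^8 Pa = 995.1 MPa
greenschist: 2760 kg/m³ × 9.81 m/s² × 6150 m = 1.665×10^8 Pa = 166.5 MPa
diorite: 2830 kg/m³ × 9.81 m/s² × 10160 m = 2.821×10^8 Pa = 282.1 MPa
peridotite: 3270 kg/m³ × 9.81 m/s² × 44950 m = 1.442×10^9 Pa = 1442 MPa
Total = 995.1 + 166.5 + 282.1 + 1442 = 2885.6 MPa

2900 MPa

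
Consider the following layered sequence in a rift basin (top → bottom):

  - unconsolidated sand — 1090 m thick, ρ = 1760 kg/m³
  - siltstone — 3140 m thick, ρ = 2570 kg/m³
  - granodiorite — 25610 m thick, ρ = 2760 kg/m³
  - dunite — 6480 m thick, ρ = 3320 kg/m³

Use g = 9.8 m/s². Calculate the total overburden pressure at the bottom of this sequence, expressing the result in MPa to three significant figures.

1000 MPa

unconsolidated sand: 1760 kg/m³ × 9.8 m/s² × 1090 m = 1.880×10^7 Pa = 18.80 MPa
siltstone: 2570 kg/m³ × 9.8 m/s² × 3140 m = 7.908×10^7 Pa = 79.08 MPa
granodiorite: 2760 kg/m³ × 9.8 m/s² × 25610 m = 6.927×10^8 Pa = 692.7 MPa
dunite: 3320 kg/m³ × 9.8 m/s² × 6480 m = 2.108×10^8 Pa = 210.8 MPa
Total = 18.80 + 79.08 + 692.7 + 210.8 = 1001.4 MPa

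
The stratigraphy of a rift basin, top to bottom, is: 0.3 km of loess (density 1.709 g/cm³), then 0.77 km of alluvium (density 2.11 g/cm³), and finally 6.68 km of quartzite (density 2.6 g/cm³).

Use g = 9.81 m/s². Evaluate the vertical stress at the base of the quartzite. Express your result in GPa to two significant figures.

0.19 GPa

loess: 1709 kg/m³ × 9.81 m/s² × 300 m = 5.030×10^6 Pa = 5.030×10^-3 GPa
alluvium: 2110 kg/m³ × 9.81 m/s² × 770 m = 1.594×10^7 Pa = 0.01594 GPa
quartzite: 2600 kg/m³ × 9.81 m/s² × 6680 m = 1.704×10^8 Pa = 0.1704 GPa
Total = 5.030×10^-3 + 0.01594 + 0.1704 = 0.19135 GPa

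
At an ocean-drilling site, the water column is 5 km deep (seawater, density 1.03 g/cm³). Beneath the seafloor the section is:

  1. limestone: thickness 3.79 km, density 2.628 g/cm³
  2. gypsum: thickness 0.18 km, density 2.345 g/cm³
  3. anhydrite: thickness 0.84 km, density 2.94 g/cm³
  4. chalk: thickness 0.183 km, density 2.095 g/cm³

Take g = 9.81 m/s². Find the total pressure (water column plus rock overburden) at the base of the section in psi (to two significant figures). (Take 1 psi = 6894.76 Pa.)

26000 psi

seawater: 1030 kg/m³ × 9.81 m/s² × 5000 m = 5.052×10^7 Pa = 7328 psi
limestone: 2628 kg/m³ × 9.81 m/s² × 3790 m = 9.771×10^7 Pa = 14171 psi
gypsum: 2345 kg/m³ × 9.81 m/s² × 180 m = 4.141×10^6 Pa = 600.6 psi
anhydrite: 2940 kg/m³ × 9.81 m/s² × 840 m = 2.423×10^7 Pa = 3514 psi
chalk: 2095 kg/m³ × 9.81 m/s² × 183 m = 3.761×10^6 Pa = 545.5 psi
Total = 7328 + 14171 + 600.6 + 3514 + 545.5 = 26159 psi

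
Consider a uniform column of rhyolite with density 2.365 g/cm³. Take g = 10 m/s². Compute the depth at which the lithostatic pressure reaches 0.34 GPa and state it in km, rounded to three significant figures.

h = P/(ρg) = 0.34 GPa / (2365 kg/m³ × 10 m/s²) = 3.400×10^8 Pa / 23650 Pa/m = 14376 m
= 14.376 km

14.4 km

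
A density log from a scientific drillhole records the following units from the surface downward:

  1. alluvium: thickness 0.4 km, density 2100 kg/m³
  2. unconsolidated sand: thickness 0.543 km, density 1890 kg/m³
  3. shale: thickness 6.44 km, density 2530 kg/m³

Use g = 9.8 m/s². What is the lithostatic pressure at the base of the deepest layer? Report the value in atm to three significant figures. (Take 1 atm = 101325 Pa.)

alluvium: 2100 kg/m³ × 9.8 m/s² × 400 m = 8.232×10^6 Pa = 81.24 atm
unconsolidated sand: 1890 kg/m³ × 9.8 m/s² × 543 m = 1.006×10^7 Pa = 99.26 atm
shale: 2530 kg/m³ × 9.8 m/s² × 6440 m = 1.597×10^8 Pa = 1576 atm
Total = 81.24 + 99.26 + 1576 = 1756.4 atm

1760 atm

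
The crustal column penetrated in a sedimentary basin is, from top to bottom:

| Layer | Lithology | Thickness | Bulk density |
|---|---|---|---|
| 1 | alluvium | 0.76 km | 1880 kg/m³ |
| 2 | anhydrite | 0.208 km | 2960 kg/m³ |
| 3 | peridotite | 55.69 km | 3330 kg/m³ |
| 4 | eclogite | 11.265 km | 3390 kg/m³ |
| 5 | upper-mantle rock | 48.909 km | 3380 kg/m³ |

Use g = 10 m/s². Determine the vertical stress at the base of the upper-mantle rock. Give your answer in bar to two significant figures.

39000 bar

alluvium: 1880 kg/m³ × 10 m/s² × 760 m = 1.429×10^7 Pa = 142.9 bar
anhydrite: 2960 kg/m³ × 10 m/s² × 208 m = 6.157×10^6 Pa = 61.57 bar
peridotite: 3330 kg/m³ × 10 m/s² × 55690 m = 1.854×10^9 Pa = 18545 bar
eclogite: 3390 kg/m³ × 10 m/s² × 11265 m = 3.819×10^8 Pa = 3819 bar
upper-mantle rock: 3380 kg/m³ × 10 m/s² × 48909 m = 1.653×10^9 Pa = 16531 bar
Total = 142.9 + 61.57 + 18545 + 3819 + 16531 = 39099 bar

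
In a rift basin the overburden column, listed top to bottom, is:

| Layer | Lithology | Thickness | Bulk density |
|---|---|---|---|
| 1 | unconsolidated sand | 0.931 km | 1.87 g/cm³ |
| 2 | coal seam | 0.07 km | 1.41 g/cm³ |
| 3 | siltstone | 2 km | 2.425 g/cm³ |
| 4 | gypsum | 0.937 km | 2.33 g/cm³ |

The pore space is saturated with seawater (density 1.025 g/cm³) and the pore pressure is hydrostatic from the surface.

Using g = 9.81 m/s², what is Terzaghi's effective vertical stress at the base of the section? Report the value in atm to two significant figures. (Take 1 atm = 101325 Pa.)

Overburden (lithostatic) stress σ_v:
unconsolidated sand: 1870 kg/m³ × 9.81 m/s² × 931 m = 1.708×10^7 Pa = 17.08 MPa
coal seam: 1410 kg/m³ × 9.81 m/s² × 70 m = 9.682×10^5 Pa = 0.9682 MPa
siltstone: 2425 kg/m³ × 9.81 m/s² × 2000 m = 4.758×10^7 Pa = 47.58 MPa
gypsum: 2330 kg/m³ × 9.81 m/s² × 937 m = 2.142×10^7 Pa = 21.42 MPa
Total = 17.08 + 0.9682 + 47.58 + 21.42 = 87.043 MPa
Pore pressure P_p = 1025 kg/m³ × 9.81 m/s² × 3938 m = 3.960×10^7 Pa = 39.60 MPa
Effective stress σ' = σ_v − P_p = 87.04 − 39.60 = 47.445 MPa = 468.25 atm

470 atm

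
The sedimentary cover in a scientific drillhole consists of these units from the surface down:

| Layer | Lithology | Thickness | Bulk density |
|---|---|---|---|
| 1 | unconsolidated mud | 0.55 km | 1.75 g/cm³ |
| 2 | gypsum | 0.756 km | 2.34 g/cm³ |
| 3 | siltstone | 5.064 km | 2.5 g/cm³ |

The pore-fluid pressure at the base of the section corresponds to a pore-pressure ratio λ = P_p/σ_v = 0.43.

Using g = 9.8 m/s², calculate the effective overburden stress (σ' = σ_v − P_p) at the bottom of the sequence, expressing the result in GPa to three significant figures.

0.0860 GPa

Overburden (lithostatic) stress σ_v:
unconsolidated mud: 1750 kg/m³ × 9.8 m/s² × 550 m = 9.432×10^6 Pa = 9.432 MPa
gypsum: 2340 kg/m³ × 9.8 m/s² × 756 m = 1.734×10^7 Pa = 17.34 MPa
siltstone: 2500 kg/m³ × 9.8 m/s² × 5064 m = 1.241×10^8 Pa = 124.1 MPa
Total = 9.432 + 17.34 + 124.1 = 150.84 MPa
Pore pressure P_p = λ·σ_v = 0.43 × 150.8 MPa = 64.86 MPa
Effective stress σ' = σ_v − P_p = 150.8 − 64.86 = 85.977 MPa = 0.085977 GPa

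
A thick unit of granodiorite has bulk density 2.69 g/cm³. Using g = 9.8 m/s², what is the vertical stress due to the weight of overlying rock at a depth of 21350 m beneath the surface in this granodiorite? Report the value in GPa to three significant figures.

granodiorite: 2690 kg/m³ × 9.8 m/s² × 21350 m = 5.628×10^8 Pa = 0.5628 GPa

0.563 GPa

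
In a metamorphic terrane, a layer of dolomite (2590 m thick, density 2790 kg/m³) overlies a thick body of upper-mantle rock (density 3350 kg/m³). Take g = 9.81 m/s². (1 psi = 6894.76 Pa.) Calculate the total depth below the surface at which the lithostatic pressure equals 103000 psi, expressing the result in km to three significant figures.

Pressure at base of upper layers: 2790×9.81×2590 = 7.089×10^7 Pa = 10281 psi
Remaining pressure to be supplied by upper-mantle rock: 7.102×10^8 − 7.089×10^7 = 6.393×10^8 Pa
Additional depth in upper-mantle rock = 6.393×10^8 Pa / (3350 kg/m³ × 9.81 m/s²) = 19452 m
Total depth = 2590 m + 19452 m = 22042 m
= 22.042 km

22.0 km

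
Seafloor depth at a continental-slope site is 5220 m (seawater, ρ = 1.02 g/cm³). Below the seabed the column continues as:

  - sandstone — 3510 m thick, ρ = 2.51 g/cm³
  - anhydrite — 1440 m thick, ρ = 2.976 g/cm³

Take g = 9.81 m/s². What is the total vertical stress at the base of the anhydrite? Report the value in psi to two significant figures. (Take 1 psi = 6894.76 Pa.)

26000 psi

seawater: 1020 kg/m³ × 9.81 m/s² × 5220 m = 5.223×10^7 Pa = 7576 psi
sandstone: 2510 kg/m³ × 9.81 m/s² × 3510 m = 8.643×10^7 Pa = 12535 psi
anhydrite: 2976 kg/m³ × 9.81 m/s² × 1440 m = 4.204×10^7 Pa = 6097 psi
Total = 7576 + 12535 + 6097 = 26208 psi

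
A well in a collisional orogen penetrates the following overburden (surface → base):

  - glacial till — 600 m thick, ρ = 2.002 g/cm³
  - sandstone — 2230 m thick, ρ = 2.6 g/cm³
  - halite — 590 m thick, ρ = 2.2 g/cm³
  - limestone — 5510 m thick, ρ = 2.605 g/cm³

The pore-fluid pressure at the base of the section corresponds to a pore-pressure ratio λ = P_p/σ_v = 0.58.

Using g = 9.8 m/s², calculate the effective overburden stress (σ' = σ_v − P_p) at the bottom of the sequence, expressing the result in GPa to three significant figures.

0.0932 GPa

Overburden (lithostatic) stress σ_v:
glacial till: 2002 kg/m³ × 9.8 m/s² × 600 m = 1.177×10^7 Pa = 11.77 MPa
sandstone: 2600 kg/m³ × 9.8 m/s² × 2230 m = 5.682×10^7 Pa = 56.82 MPa
halite: 2200 kg/m³ × 9.8 m/s² × 590 m = 1.272×10^7 Pa = 12.72 MPa
limestone: 2605 kg/m³ × 9.8 m/s² × 5510 m = 1.407×10^8 Pa = 140.7 MPa
Total = 11.77 + 56.82 + 12.72 + 140.7 = 221.98 MPa
Pore pressure P_p = λ·σ_v = 0.58 × 222.0 MPa = 128.7 MPa
Effective stress σ' = σ_v − P_p = 222.0 − 128.7 = 93.230 MPa = 0.093230 GPa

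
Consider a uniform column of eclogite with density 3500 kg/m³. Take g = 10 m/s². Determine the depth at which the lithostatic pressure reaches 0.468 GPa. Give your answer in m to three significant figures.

h = P/(ρg) = 0.468 GPa / (3500 kg/m³ × 10 m/s²) = 4.680×10^8 Pa / 35000 Pa/m = 13371 m

13400 m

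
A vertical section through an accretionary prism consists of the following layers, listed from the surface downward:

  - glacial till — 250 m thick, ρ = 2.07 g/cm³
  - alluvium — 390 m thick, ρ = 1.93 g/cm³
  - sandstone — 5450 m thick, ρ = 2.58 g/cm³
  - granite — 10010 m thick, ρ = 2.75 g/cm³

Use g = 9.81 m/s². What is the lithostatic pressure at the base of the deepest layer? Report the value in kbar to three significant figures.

glacial till: 2070 kg/m³ × 9.81 m/s² × 250 m = 5.077×10^6 Pa = 0.05077 kbar
alluvium: 1930 kg/m³ × 9.81 m/s² × 390 m = 7.384×10^6 Pa = 0.07384 kbar
sandstone: 2580 kg/m³ × 9.81 m/s² × 5450 m = 1.379×10^8 Pa = 1.379 kbar
granite: 2750 kg/m³ × 9.81 m/s² × 10010 m = 2.700×10^8 Pa = 2.700 kbar
Total = 0.05077 + 0.07384 + 1.379 + 2.700 = 4.2044 kbar

4.20 kbar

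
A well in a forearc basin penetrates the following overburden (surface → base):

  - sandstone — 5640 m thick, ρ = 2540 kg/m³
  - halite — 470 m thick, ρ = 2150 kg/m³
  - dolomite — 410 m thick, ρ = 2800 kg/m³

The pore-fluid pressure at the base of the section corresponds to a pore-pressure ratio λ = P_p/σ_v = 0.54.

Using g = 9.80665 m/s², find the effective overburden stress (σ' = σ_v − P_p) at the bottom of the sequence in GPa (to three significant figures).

0.0744 GPa

Overburden (lithostatic) stress σ_v:
sandstone: 2540 kg/m³ × 9.80665 m/s² × 5640 m = 1.405×10^8 Pa = 140.5 MPa
halite: 2150 kg/m³ × 9.80665 m/s² × 470 m = 9.910×10^6 Pa = 9.910 MPa
dolomite: 2800 kg/m³ × 9.80665 m/s² × 410 m = 1.126×10^7 Pa = 11.26 MPa
Total = 140.5 + 9.910 + 11.26 = 161.65 MPa
Pore pressure P_p = λ·σ_v = 0.54 × 161.7 MPa = 87.29 MPa
Effective stress σ' = σ_v − P_p = 161.7 − 87.29 = 74.361 MPa = 0.074361 GPa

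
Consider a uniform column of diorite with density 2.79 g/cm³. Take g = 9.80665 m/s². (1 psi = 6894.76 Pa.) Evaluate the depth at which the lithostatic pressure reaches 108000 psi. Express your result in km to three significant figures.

h = P/(ρg) = 108000 psi / (2790 kg/m³ × 9.80665 m/s²) = 7.446×10^8 Pa / 27361 Pa/m = 27216 m
= 27.216 km

27.2 km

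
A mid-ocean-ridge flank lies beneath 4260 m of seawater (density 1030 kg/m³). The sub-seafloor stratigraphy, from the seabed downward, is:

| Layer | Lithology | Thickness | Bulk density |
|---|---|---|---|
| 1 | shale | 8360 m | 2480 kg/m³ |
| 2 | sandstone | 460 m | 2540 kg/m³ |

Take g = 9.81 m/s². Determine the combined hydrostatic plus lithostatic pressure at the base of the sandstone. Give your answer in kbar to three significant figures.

seawater: 1030 kg/m³ × 9.81 m/s² × 4260 m = 4.304×10^7 Pa = 0.4304 kbar
shale: 2480 kg/m³ × 9.81 m/s² × 8360 m = 2.034×10^8 Pa = 2.034 kbar
sandstone: 2540 kg/m³ × 9.81 m/s² × 460 m = 1.146×10^7 Pa = 0.1146 kbar
Total = 0.4304 + 2.034 + 0.1146 = 2.5790 kbar

2.58 kbar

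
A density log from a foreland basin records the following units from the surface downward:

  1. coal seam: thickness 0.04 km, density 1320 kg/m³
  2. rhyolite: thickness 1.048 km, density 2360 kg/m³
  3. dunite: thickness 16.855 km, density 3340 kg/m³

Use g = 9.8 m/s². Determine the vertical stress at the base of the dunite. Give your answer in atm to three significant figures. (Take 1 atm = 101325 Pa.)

5690 atm

coal seam: 1320 kg/m³ × 9.8 m/s² × 40 m = 5.174×10^5 Pa = 5.107 atm
rhyolite: 2360 kg/m³ × 9.8 m/s² × 1048 m = 2.424×10^7 Pa = 239.2 atm
dunite: 3340 kg/m³ × 9.8 m/s² × 16855 m = 5.517×10^8 Pa = 5445 atm
Total = 5.107 + 239.2 + 5445 = 5689.2 atm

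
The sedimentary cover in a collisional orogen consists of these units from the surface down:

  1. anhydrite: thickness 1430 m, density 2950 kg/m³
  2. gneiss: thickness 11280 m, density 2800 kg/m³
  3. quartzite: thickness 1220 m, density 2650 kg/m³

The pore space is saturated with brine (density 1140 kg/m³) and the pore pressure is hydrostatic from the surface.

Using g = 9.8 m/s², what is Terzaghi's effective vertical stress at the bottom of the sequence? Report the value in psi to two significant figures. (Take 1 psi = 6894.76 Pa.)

33000 psi

Overburden (lithostatic) stress σ_v:
anhydrite: 2950 kg/m³ × 9.8 m/s² × 1430 m = 4.134×10^7 Pa = 41.34 MPa
gneiss: 2800 kg/m³ × 9.8 m/s² × 11280 m = 3.095×10^8 Pa = 309.5 MPa
quartzite: 2650 kg/m³ × 9.8 m/s² × 1220 m = 3.168×10^7 Pa = 31.68 MPa
Total = 41.34 + 309.5 + 31.68 = 382.55 MPa
Pore pressure P_p = 1140 kg/m³ × 9.8 m/s² × 13930 m = 1.556×10^8 Pa = 155.6 MPa
Effective stress σ' = σ_v − P_p = 382.5 − 155.6 = 226.92 MPa = 32912 psi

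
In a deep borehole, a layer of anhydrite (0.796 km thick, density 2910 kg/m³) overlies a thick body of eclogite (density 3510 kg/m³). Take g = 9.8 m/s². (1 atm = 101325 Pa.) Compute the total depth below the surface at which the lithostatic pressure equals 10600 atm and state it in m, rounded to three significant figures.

31400 m

Pressure at base of upper layers: 2910×9.8×796 = 2.270×10^7 Pa = 224.0 atm
Remaining pressure to be supplied by eclogite: 1.074×10^9 − 2.270×10^7 = 1.051×10^9 Pa
Additional depth in eclogite = 1.051×10^9 Pa / (3510 kg/m³ × 9.8 m/s²) = 30564 m
Total depth = 796 m + 30564 m = 31360 m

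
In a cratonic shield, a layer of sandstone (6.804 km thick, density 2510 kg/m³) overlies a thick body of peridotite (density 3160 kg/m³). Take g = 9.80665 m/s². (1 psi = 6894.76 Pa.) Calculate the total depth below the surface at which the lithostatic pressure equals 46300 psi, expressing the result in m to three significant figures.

11700 m

Pressure at base of upper layers: 2510×9.80665×6804 = 1.675×10^8 Pa = 24291 psi
Remaining pressure to be supplied by peridotite: 3.192×10^8 − 1.675×10^8 = 1.517×10^8 Pa
Additional depth in peridotite = 1.517×10^8 Pa / (3160 kg/m³ × 9.80665 m/s²) = 4896.9 m
Total depth = 6804 m + 4896.9 m = 11701 m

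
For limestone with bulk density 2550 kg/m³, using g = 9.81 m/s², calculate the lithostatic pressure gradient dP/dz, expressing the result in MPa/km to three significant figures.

25.0 MPa/km

dP/dz = ρg = 2550 kg/m³ × 9.81 m/s² = 25016 Pa/m
= 25016 Pa/m × (1 MPa/km / 1000.0 Pa/m) = 25.015 MPa/km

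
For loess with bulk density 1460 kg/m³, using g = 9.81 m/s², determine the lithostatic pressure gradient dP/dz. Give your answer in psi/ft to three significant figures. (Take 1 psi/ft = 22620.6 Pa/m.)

dP/dz = ρg = 1460 kg/m³ × 9.81 m/s² = 14323 Pa/m
= 14323 Pa/m × (1 psi/ft / 22621 Pa/m) = 0.63317 psi/ft

0.633 psi/ft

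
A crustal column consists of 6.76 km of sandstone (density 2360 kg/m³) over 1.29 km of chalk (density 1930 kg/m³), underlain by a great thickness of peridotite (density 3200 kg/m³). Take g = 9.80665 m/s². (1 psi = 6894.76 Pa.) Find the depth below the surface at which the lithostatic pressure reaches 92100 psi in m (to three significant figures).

22500 m

Pressure at base of upper layers: 2360×9.80665×6760 + 1930×9.80665×1290 = 1.809×10^8 Pa = 26233 psi
Remaining pressure to be supplied by peridotite: 6.350×10^8 − 1.809×10^8 = 4.541×10^8 Pa
Additional depth in peridotite = 4.541×10^8 Pa / (3200 kg/m³ × 9.80665 m/s²) = 14472 m
Total depth = 8050 m + 14472 m = 22522 m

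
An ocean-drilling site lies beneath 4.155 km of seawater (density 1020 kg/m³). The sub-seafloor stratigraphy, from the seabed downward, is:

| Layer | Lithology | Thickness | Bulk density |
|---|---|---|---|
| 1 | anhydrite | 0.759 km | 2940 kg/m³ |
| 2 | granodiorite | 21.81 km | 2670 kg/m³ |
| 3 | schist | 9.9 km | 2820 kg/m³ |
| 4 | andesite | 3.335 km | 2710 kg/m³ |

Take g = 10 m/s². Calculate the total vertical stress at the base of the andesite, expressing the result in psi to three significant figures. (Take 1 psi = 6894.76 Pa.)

seawater: 1020 kg/m³ × 10 m/s² × 4155 m = 4.238×10^7 Pa = 6147 psi
anhydrite: 2940 kg/m³ × 10 m/s² × 759 m = 2.231×10^7 Pa = 3236 psi
granodiorite: 2670 kg/m³ × 10 m/s² × 21810 m = 5.823×10^8 Pa = 84459 psi
schist: 2820 kg/m³ × 10 m/s² × 9900 m = 2.792×10^8 Pa = 40492 psi
andesite: 2710 kg/m³ × 10 m/s² × 3335 m = 9.038×10^7 Pa = 13108 psi
Total = 6147 + 3236 + 84459 + 40492 + 13108 = 1.4744×10^5 psi

147000 psi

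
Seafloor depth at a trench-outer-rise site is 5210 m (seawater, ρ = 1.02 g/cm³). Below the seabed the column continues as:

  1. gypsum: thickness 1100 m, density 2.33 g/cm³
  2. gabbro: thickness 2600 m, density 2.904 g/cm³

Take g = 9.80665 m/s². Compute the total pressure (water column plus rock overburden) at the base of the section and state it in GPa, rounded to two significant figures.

0.15 GPa

seawater: 1020 kg/m³ × 9.80665 m/s² × 5210 m = 5.211×10^7 Pa = 0.05211 GPa
gypsum: 2330 kg/m³ × 9.80665 m/s² × 1100 m = 2.513×10^7 Pa = 0.02513 GPa
gabbro: 2904 kg/m³ × 9.80665 m/s² × 2600 m = 7.404×10^7 Pa = 0.07404 GPa
Total = 0.05211 + 0.02513 + 0.07404 = 0.15129 GPa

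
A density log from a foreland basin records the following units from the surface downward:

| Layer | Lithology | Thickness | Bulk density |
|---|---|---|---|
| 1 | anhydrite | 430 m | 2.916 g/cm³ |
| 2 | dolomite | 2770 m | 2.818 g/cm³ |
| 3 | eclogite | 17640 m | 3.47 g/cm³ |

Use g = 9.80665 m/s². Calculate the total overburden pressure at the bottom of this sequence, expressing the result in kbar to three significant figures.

6.89 kbar

anhydrite: 2916 kg/m³ × 9.80665 m/s² × 430 m = 1.230×10^7 Pa = 0.1230 kbar
dolomite: 2818 kg/m³ × 9.80665 m/s² × 2770 m = 7.655×10^7 Pa = 0.7655 kbar
eclogite: 3470 kg/m³ × 9.80665 m/s² × 17640 m = 6.003×10^8 Pa = 6.003 kbar
Total = 0.1230 + 0.7655 + 6.003 = 6.8912 kbar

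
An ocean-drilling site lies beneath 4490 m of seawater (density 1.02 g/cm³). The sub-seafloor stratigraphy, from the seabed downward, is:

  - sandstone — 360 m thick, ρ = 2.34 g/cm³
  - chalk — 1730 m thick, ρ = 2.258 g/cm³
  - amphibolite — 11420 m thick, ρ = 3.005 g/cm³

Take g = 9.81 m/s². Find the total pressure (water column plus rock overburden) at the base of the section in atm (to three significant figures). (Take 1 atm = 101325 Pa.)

4230 atm

seawater: 1020 kg/m³ × 9.81 m/s² × 4490 m = 4.493×10^7 Pa = 443.4 atm
sandstone: 2340 kg/m³ × 9.81 m/s² × 360 m = 8.264×10^6 Pa = 81.56 atm
chalk: 2258 kg/m³ × 9.81 m/s² × 1730 m = 3.832×10^7 Pa = 378.2 atm
amphibolite: 3005 kg/m³ × 9.81 m/s² × 11420 m = 3.367×10^8 Pa = 3322 atm
Total = 443.4 + 81.56 + 378.2 + 3322 = 4225.6 atm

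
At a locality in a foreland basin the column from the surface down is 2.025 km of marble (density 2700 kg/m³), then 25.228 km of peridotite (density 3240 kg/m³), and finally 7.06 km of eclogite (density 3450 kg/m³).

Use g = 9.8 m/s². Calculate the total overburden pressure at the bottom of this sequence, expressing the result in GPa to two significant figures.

1.1 GPa

marble: 2700 kg/m³ × 9.8 m/s² × 2025 m = 5.358×10^7 Pa = 0.05358 GPa
peridotite: 3240 kg/m³ × 9.8 m/s² × 25228 m = 8.010×10^8 Pa = 0.8010 GPa
eclogite: 3450 kg/m³ × 9.8 m/s² × 7060 m = 2.387×10^8 Pa = 0.2387 GPa
Total = 0.05358 + 0.8010 + 0.2387 = 1.0933 GPa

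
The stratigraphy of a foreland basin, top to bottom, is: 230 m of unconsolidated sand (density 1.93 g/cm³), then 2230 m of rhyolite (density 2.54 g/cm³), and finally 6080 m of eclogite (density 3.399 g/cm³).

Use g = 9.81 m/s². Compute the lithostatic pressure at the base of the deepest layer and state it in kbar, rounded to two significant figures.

2.6 kbar

unconsolidated sand: 1930 kg/m³ × 9.81 m/s² × 230 m = 4.355×10^6 Pa = 0.04355 kbar
rhyolite: 2540 kg/m³ × 9.81 m/s² × 2230 m = 5.557×10^7 Pa = 0.5557 kbar
eclogite: 3399 kg/m³ × 9.81 m/s² × 6080 m = 2.027×10^8 Pa = 2.027 kbar
Total = 0.04355 + 0.5557 + 2.027 = 2.6265 kbar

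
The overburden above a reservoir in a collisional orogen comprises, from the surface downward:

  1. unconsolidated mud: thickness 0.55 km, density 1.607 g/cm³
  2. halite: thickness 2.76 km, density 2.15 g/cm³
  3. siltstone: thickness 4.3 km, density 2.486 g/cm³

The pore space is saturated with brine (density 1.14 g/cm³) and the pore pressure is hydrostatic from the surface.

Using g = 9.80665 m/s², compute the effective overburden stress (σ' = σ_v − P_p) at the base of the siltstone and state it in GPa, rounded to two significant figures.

0.087 GPa

Overburden (lithostatic) stress σ_v:
unconsolidated mud: 1607 kg/m³ × 9.80665 m/s² × 550 m = 8.668×10^6 Pa = 8.668 MPa
halite: 2150 kg/m³ × 9.80665 m/s² × 2760 m = 5.819×10^7 Pa = 58.19 MPa
siltstone: 2486 kg/m³ × 9.80665 m/s² × 4300 m = 1.048×10^8 Pa = 104.8 MPa
Total = 8.668 + 58.19 + 104.8 = 171.69 MPa
Pore pressure P_p = 1140 kg/m³ × 9.80665 m/s² × 7610 m = 8.508×10^7 Pa = 85.08 MPa
Effective stress σ' = σ_v − P_p = 171.7 − 85.08 = 86.615 MPa = 0.086615 GPa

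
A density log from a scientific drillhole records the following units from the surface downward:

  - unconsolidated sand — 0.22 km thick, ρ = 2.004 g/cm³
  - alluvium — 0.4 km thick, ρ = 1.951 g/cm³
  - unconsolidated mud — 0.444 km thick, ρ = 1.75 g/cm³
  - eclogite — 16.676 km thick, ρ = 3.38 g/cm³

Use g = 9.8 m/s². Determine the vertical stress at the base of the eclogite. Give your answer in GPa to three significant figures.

0.572 GPa

unconsolidated sand: 2004 kg/m³ × 9.8 m/s² × 220 m = 4.321×10^6 Pa = 4.321×10^-3 GPa
alluvium: 1951 kg/m³ × 9.8 m/s² × 400 m = 7.648×10^6 Pa = 7.648×10^-3 GPa
unconsolidated mud: 1750 kg/m³ × 9.8 m/s² × 444 m = 7.615×10^6 Pa = 7.615×10^-3 GPa
eclogite: 3380 kg/m³ × 9.8 m/s² × 16676 m = 5.524×10^8 Pa = 0.5524 GPa
Total = 4.321×10^-3 + 7.648×10^-3 + 7.615×10^-3 + 0.5524 = 0.57196 GPa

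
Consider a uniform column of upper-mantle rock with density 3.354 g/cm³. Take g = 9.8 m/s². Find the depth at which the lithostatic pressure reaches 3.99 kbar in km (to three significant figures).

12.1 km

h = P/(ρg) = 3.99 kbar / (3354 kg/m³ × 9.8 m/s²) = 3.990×10^8 Pa / 32869 Pa/m = 12139 m
= 12.139 km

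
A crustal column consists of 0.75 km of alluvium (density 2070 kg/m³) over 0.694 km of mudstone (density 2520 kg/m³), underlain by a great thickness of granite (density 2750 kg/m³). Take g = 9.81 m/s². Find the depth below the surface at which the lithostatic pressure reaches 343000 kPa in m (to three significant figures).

Pressure at base of upper layers: 2070×9.81×750 + 2520×9.81×694 = 3.239×10^7 Pa = 32387 kPa
Remaining pressure to be supplied by granite: 3.430×10^8 − 3.239×10^7 = 3.106×10^8 Pa
Additional depth in granite = 3.106×10^8 Pa / (2750 kg/m³ × 9.81 m/s²) = 11514 m
Total depth = 1444 m + 11514 m = 12958 m

13000 m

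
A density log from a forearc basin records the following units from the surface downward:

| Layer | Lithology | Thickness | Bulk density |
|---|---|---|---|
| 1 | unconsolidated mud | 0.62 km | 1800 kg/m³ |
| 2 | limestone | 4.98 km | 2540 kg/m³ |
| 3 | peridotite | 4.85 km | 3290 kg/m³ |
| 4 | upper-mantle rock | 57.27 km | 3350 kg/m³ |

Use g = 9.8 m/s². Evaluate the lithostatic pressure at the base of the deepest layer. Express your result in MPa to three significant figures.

2170 MPa

unconsolidated mud: 1800 kg/m³ × 9.8 m/s² × 620 m = 1.094×10^7 Pa = 10.94 MPa
limestone: 2540 kg/m³ × 9.8 m/s² × 4980 m = 1.240×10^8 Pa = 124.0 MPa
peridotite: 3290 kg/m³ × 9.8 m/s² × 4850 m = 1.564×10^8 Pa = 156.4 MPa
upper-mantle rock: 3350 kg/m³ × 9.8 m/s² × 57270 m = 1.880×10^9 Pa = 1880 MPa
Total = 10.94 + 124.0 + 156.4 + 1880 = 2171.4 MPa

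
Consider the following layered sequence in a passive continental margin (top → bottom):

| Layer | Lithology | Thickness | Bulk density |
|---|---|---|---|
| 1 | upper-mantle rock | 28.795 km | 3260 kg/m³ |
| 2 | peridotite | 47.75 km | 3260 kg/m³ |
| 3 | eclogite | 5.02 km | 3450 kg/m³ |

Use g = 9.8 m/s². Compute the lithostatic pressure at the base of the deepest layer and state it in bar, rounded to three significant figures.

upper-mantle rock: 3260 kg/m³ × 9.8 m/s² × 28795 m = 9.199×10^8 Pa = 9199 bar
peridotite: 3260 kg/m³ × 9.8 m/s² × 47750 m = 1.526×10^9 Pa = 15255 bar
eclogite: 3450 kg/m³ × 9.8 m/s² × 5020 m = 1.697×10^8 Pa = 1697 bar
Total = 9199 + 15255 + 1697 = 26152 bar

26200 bar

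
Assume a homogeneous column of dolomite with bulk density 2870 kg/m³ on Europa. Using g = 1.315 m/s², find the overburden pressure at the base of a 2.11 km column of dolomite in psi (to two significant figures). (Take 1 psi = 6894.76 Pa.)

1200 psi

dolomite: 2870 kg/m³ × 1.315 m/s² × 2110 m = 7.963×10^6 Pa = 1155 psi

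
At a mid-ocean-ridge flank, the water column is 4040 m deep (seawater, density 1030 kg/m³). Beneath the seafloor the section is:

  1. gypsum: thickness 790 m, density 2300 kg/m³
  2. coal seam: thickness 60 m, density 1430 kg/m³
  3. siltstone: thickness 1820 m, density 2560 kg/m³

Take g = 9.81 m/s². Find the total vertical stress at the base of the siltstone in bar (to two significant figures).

seawater: 1030 kg/m³ × 9.81 m/s² × 4040 m = 4.082×10^7 Pa = 408.2 bar
gypsum: 2300 kg/m³ × 9.81 m/s² × 790 m = 1.782×10^7 Pa = 178.2 bar
coal seam: 1430 kg/m³ × 9.81 m/s² × 60 m = 8.417×10^5 Pa = 8.417 bar
siltstone: 2560 kg/m³ × 9.81 m/s² × 1820 m = 4.571×10^7 Pa = 457.1 bar
Total = 408.2 + 178.2 + 8.417 + 457.1 = 1051.9 bar

1100 bar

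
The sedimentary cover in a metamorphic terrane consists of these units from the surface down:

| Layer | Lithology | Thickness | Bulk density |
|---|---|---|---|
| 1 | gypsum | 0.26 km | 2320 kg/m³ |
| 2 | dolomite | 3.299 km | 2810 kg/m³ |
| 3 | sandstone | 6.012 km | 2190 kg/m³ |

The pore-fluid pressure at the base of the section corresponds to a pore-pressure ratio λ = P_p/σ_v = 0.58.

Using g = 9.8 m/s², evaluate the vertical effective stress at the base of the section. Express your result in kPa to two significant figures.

Overburden (lithostatic) stress σ_v:
gypsum: 2320 kg/m³ × 9.8 m/s² × 260 m = 5.911×10^6 Pa = 5.911 MPa
dolomite: 2810 kg/m³ × 9.8 m/s² × 3299 m = 9.085×10^7 Pa = 90.85 MPa
sandstone: 2190 kg/m³ × 9.8 m/s² × 6012 m = 1.290×10^8 Pa = 129.0 MPa
Total = 5.911 + 90.85 + 129.0 = 225.79 MPa
Pore pressure P_p = λ·σ_v = 0.58 × 225.8 MPa = 131.0 MPa
Effective stress σ' = σ_v − P_p = 225.8 − 131.0 = 94.831 MPa = 94831 kPa

95000 kPa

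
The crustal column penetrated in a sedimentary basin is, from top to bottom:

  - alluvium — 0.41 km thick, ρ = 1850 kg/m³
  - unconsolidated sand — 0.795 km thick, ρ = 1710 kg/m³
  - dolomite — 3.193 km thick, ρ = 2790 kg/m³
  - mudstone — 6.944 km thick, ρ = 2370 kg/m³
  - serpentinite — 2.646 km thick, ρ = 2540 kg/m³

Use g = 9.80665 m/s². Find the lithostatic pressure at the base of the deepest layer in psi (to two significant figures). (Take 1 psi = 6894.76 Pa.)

49000 psi

alluvium: 1850 kg/m³ × 9.80665 m/s² × 410 m = 7.438×10^6 Pa = 1079 psi
unconsolidated sand: 1710 kg/m³ × 9.80665 m/s² × 795 m = 1.333×10^7 Pa = 1934 psi
dolomite: 2790 kg/m³ × 9.80665 m/s² × 3193 m = 8.736×10^7 Pa = 12671 psi
mudstone: 2370 kg/m³ × 9.80665 m/s² × 6944 m = 1.614×10^8 Pa = 23408 psi
serpentinite: 2540 kg/m³ × 9.80665 m/s² × 2646 m = 6.591×10^7 Pa = 9559 psi
Total = 1079 + 1934 + 12671 + 23408 + 9559 = 48650 psi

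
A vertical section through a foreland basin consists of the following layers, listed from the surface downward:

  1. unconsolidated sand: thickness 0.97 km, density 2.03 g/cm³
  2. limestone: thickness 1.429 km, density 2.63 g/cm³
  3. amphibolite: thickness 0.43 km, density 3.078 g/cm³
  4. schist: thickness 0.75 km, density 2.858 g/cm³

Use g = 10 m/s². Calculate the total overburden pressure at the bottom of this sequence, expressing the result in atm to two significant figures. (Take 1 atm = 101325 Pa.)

unconsolidated sand: 2030 kg/m³ × 10 m/s² × 970 m = 1.969×10^7 Pa = 194.3 atm
limestone: 2630 kg/m³ × 10 m/s² × 1429 m = 3.758×10^7 Pa = 370.9 atm
amphibolite: 3078 kg/m³ × 10 m/s² × 430 m = 1.324×10^7 Pa = 130.6 atm
schist: 2858 kg/m³ × 10 m/s² × 750 m = 2.143×10^7 Pa = 211.5 atm
Total = 194.3 + 370.9 + 130.6 + 211.5 = 907.42 atm

910 atm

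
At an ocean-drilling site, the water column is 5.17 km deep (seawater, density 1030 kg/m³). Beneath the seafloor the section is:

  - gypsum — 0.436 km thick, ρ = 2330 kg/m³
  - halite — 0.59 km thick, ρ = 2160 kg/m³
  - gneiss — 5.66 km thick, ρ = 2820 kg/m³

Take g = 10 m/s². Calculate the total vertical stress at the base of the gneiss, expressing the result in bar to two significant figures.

2400 bar

seawater: 1030 kg/m³ × 10 m/s² × 5170 m = 5.325×10^7 Pa = 532.5 bar
gypsum: 2330 kg/m³ × 10 m/s² × 436 m = 1.016×10^7 Pa = 101.6 bar
halite: 2160 kg/m³ × 10 m/s² × 590 m = 1.274×10^7 Pa = 127.4 bar
gneiss: 2820 kg/m³ × 10 m/s² × 5660 m = 1.596×10^8 Pa = 1596 bar
Total = 532.5 + 101.6 + 127.4 + 1596 = 2357.7 bar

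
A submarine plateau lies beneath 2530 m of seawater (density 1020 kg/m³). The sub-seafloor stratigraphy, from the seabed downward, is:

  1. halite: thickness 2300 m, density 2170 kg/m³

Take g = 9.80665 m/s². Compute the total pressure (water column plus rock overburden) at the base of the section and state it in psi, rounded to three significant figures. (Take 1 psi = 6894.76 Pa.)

10800 psi

seawater: 1020 kg/m³ × 9.80665 m/s² × 2530 m = 2.531×10^7 Pa = 3670 psi
halite: 2170 kg/m³ × 9.80665 m/s² × 2300 m = 4.894×10^7 Pa = 7099 psi
Total = 3670 + 7099 = 10769 psi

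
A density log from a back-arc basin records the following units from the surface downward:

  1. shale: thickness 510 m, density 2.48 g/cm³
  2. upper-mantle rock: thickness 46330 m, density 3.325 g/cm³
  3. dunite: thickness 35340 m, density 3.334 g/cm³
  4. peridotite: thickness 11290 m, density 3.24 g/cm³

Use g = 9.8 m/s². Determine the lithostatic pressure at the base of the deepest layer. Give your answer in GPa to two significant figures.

shale: 2480 kg/m³ × 9.8 m/s² × 510 m = 1.240×10^7 Pa = 0.01240 GPa
upper-mantle rock: 3325 kg/m³ × 9.8 m/s² × 46330 m = 1.510×10^9 Pa = 1.510 GPa
dunite: 3334 kg/m³ × 9.8 m/s² × 35340 m = 1.155×10^9 Pa = 1.155 GPa
peridotite: 3240 kg/m³ × 9.8 m/s² × 11290 m = 3.585×10^8 Pa = 0.3585 GPa
Total = 0.01240 + 1.510 + 1.155 + 0.3585 = 3.0352 GPa

3.0 GPa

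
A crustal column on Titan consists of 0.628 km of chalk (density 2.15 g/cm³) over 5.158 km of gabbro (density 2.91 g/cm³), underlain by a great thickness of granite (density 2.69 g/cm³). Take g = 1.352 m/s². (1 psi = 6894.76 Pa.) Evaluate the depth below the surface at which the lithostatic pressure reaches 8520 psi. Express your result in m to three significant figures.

15900 m

Pressure at base of upper layers: 2150×1.352×628 + 2910×1.352×5158 = 2.212×10^7 Pa = 3208 psi
Remaining pressure to be supplied by granite: 5.874×10^7 − 2.212×10^7 = 3.662×10^7 Pa
Additional depth in granite = 3.662×10^7 Pa / (2690 kg/m³ × 1.352 m/s²) = 10070 m
Total depth = 5786 m + 10070 m = 15856 m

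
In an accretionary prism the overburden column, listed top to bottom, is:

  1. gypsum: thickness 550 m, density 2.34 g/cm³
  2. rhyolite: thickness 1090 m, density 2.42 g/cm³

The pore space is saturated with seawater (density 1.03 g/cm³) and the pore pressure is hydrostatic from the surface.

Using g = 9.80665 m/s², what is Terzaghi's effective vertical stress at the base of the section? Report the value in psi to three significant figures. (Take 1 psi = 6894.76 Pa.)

3180 psi

Overburden (lithostatic) stress σ_v:
gypsum: 2340 kg/m³ × 9.80665 m/s² × 550 m = 1.262×10^7 Pa = 12.62 MPa
rhyolite: 2420 kg/m³ × 9.80665 m/s² × 1090 m = 2.587×10^7 Pa = 25.87 MPa
Total = 12.62 + 25.87 = 38.489 MPa
Pore pressure P_p = 1030 kg/m³ × 9.80665 m/s² × 1640 m = 1.657×10^7 Pa = 16.57 MPa
Effective stress σ' = σ_v − P_p = 38.49 − 16.57 = 21.924 MPa = 3179.8 psi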